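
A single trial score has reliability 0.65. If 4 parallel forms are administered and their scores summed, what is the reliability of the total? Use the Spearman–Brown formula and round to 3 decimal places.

ρ_k = kρ / (1 + (k−1)ρ) = 4·0.65 / (1 + 3·0.65) = 2.600 / 2.950 = 0.881.

0.881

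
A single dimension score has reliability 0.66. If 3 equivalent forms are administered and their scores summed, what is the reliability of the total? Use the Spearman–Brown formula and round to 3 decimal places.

0.853

ρ_k = kρ / (1 + (k−1)ρ) = 3·0.66 / (1 + 2·0.66) = 1.980 / 2.320 = 0.853.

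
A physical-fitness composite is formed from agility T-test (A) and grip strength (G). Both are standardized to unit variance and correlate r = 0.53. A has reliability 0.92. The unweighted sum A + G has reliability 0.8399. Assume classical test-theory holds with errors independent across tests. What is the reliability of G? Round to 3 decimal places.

0.590

Var(A+G) = 2 + 2·0.53 = 3.060.
True-score variance = ρ_A + ρ_G + 2·0.53, so 0.8399 = (0.92 + ρ_G + 1.06) / 3.060.
ρ_G = 0.8399·3.060 − 0.92 − 1.06 = 0.590.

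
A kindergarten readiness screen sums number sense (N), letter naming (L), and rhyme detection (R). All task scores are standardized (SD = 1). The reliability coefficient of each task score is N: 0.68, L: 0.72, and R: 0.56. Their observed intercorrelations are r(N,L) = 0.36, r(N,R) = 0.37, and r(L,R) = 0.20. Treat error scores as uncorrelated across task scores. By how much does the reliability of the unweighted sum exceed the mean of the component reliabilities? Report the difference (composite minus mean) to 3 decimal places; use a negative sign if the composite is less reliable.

Var(sum) = 3 + 1.86 = 4.86; true-score variance = 1.96 + 1.86 = 3.82; composite reliability = 0.7860.
Mean component reliability = 0.6533.
Difference = 0.7860 − 0.6533 = 0.133.

0.133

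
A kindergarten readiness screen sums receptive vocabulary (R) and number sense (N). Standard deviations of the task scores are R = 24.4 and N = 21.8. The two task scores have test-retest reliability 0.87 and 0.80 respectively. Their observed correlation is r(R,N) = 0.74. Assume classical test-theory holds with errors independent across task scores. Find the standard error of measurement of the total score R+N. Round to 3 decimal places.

Var(total) = 1070.6 + 787.242 = 1857.84.
True-score variance = 898.155 + 787.242 = 1685.4, so reliability = 0.9072.
Error variance = 1857.84 − 1685.4 = 172.445; SEM = √172.445 = 13.132.

13.132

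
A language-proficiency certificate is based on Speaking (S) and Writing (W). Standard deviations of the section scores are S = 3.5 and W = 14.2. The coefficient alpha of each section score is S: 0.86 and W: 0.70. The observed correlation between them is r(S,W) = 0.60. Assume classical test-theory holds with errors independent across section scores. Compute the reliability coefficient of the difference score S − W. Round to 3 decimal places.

Var(S−W) = 3.5² + 14.2² − 2·3.5·14.2·0.60 = 213.89 − 59.64 = 154.25.
Under uncorrelated errors the observed covariances equal the true-score covariances, so only the own-variance terms attenuate.
True-score variance = [3.5²·0.86 + 14.2²·0.70] − 59.64 = 151.683 − 59.64 = 92.043.
Reliability = 92.043 / 154.25 = 0.597.

0.597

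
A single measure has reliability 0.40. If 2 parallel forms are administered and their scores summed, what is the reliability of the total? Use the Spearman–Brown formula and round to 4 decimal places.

0.5714

ρ_k = kρ / (1 + (k−1)ρ) = 2·0.40 / (1 + 1·0.40) = 0.800 / 1.400 = 0.5714.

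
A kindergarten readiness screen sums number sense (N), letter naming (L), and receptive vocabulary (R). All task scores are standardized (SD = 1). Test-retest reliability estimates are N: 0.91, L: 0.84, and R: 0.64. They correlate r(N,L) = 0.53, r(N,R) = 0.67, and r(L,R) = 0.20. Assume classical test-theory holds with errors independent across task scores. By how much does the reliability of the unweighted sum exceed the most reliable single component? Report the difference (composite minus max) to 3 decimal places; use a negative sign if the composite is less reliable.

Var(sum) = 3 + 2.8 = 5.8; true-score variance = 2.39 + 2.8 = 5.19; composite reliability = 0.8948.
Max component reliability = 0.9100.
Difference = 0.8948 − 0.9100 = -0.015.

-0.015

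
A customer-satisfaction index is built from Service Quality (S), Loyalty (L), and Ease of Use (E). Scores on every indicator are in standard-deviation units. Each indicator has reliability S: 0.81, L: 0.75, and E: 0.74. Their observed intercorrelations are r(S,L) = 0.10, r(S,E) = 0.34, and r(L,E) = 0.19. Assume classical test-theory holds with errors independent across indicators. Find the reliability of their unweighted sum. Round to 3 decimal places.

Var(S+L+E) = 3 + 2·[0.10 + 0.34 + 0.19] = 3 + 1.26 = 4.26.
Because errors are independent across components, Cov(Tᵢ,Tⱼ) = Cov(Xᵢ,Xⱼ); the off-diagonal part of the true-score variance is the same as above.
True-score variance = [0.81 + 0.75 + 0.74] + 1.26 = 2.3 + 1.26 = 3.56.
Reliability = 3.56 / 4.26 = 0.836.

0.836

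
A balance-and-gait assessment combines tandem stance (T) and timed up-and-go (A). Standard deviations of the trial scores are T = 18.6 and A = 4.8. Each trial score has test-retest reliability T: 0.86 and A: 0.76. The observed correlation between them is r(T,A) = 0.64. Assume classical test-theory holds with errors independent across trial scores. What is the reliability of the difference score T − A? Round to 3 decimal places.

0.788

Var(T−A) = 18.6² + 4.8² − 2·18.6·4.8·0.64 = 369 − 114.278 = 254.722.
Under uncorrelated errors the observed covariances equal the true-score covariances, so only the own-variance terms attenuate.
True-score variance = [18.6²·0.86 + 4.8²·0.76] − 114.278 = 315.036 − 114.278 = 200.758.
Reliability = 200.758 / 254.722 = 0.788.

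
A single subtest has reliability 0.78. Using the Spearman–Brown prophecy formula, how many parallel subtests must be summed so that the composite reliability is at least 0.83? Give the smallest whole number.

2

k ≥ ρ*(1−ρ₁)/(ρ₁(1−ρ*)) = 0.83·0.22 / (0.78·0.17) = 1.377.
Smallest integer k = 2.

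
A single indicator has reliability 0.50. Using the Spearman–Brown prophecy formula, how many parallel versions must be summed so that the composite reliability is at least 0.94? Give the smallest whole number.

16

k ≥ ρ*(1−ρ₁)/(ρ₁(1−ρ*)) = 0.94·0.50 / (0.50·0.06) = 15.667.
Smallest integer k = 16.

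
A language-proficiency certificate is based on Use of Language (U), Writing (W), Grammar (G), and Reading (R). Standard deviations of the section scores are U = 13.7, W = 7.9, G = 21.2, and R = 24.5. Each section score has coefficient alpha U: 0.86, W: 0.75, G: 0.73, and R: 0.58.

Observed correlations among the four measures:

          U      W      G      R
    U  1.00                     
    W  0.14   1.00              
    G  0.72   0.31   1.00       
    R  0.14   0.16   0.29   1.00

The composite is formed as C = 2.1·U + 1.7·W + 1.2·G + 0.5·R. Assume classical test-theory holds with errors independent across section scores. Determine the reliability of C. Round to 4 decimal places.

0.8864

Var(C) = 2.1²·13.7² + 1.7²·7.9² + 1.2²·21.2² + 0.5²·24.5² + 2·[3.57·13.7·7.9·0.14 + 2.52·13.7·21.2·0.72 + 1.05·13.7·24.5·0.14 + 2.04·7.9·21.2·0.31 + 0.85·7.9·24.5·0.16 + 0.6·21.2·24.5·0.29] = 1805.33 + 1706.04 = 3511.38.
With uncorrelated errors the cross-covariances are all true-score covariance, so they carry over unchanged; only the diagonal terms shrink to ρᵢσᵢ².
True-score variance = [2.1²·13.7²·0.86 + 1.7²·7.9²·0.75 + 1.2²·21.2²·0.73 + 0.5²·24.5²·0.58] + 1706.04 = 1406.59 + 1706.04 = 3112.64.
Reliability = 3112.64 / 3511.38 = 0.8864.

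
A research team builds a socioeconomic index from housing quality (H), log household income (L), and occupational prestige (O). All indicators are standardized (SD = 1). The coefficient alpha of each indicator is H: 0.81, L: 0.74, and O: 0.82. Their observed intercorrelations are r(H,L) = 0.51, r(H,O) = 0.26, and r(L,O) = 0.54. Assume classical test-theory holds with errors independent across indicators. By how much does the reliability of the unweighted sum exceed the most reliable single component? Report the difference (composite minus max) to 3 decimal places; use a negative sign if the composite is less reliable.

0.068

Var(sum) = 3 + 2.62 = 5.62; true-score variance = 2.37 + 2.62 = 4.99; composite reliability = 0.8879.
Max component reliability = 0.8200.
Difference = 0.8879 − 0.8200 = 0.068.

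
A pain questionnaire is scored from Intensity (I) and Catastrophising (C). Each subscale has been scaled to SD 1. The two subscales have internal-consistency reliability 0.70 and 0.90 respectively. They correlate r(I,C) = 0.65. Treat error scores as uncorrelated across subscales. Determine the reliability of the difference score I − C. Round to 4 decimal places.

Var(I−C) = 1 + 1 − 2·0.65 = 2 − 1.3 = 0.7.
Under uncorrelated errors the observed covariances equal the true-score covariances, so only the own-variance terms attenuate.
True-score variance = [0.70 + 0.90] − 1.3 = 1.6 − 1.3 = 0.3.
Reliability = 0.3 / 0.7 = 0.4286.

0.4286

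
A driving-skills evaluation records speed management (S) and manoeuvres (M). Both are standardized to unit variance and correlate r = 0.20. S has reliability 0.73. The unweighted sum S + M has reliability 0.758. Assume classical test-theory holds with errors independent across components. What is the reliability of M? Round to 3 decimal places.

0.689

Var(S+M) = 2 + 2·0.20 = 2.400.
True-score variance = ρ_S + ρ_M + 2·0.20, so 0.758 = (0.73 + ρ_M + 0.40) / 2.400.
ρ_M = 0.758·2.400 − 0.73 − 0.40 = 0.689.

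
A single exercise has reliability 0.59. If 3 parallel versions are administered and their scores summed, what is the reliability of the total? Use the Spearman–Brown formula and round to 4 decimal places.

0.8119

ρ_k = kρ / (1 + (k−1)ρ) = 3·0.59 / (1 + 2·0.59) = 1.770 / 2.180 = 0.8119.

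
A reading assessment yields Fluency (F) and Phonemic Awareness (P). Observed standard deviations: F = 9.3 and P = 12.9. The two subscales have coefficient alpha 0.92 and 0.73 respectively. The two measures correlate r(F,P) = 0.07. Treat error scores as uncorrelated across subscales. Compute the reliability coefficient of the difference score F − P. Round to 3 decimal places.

0.780

Var(F−P) = 9.3² + 12.9² − 2·9.3·12.9·0.07 = 252.9 − 16.7958 = 236.104.
With uncorrelated errors the cross-covariances are all true-score covariance, so they carry over unchanged; only the diagonal terms shrink to ρᵢσᵢ².
True-score variance = [9.3²·0.92 + 12.9²·0.73] − 16.7958 = 201.05 − 16.7958 = 184.254.
Reliability = 184.254 / 236.104 = 0.780.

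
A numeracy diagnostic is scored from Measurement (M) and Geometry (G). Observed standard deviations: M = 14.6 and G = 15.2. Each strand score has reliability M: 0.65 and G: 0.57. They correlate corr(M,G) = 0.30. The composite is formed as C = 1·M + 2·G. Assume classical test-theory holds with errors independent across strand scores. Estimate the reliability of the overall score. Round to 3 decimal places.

Var(C) = 14.6² + 2²·15.2² + 2·[2·14.6·15.2·0.30] = 1137.32 + 266.304 = 1403.62.
Because errors are independent across components, Cov(Tᵢ,Tⱼ) = Cov(Xᵢ,Xⱼ); the off-diagonal part of the true-score variance is the same as above.
True-score variance = [14.6²·0.65 + 2²·15.2²·0.57] + 266.304 = 665.325 + 266.304 = 931.629.
Reliability = 931.629 / 1403.62 = 0.664.

0.664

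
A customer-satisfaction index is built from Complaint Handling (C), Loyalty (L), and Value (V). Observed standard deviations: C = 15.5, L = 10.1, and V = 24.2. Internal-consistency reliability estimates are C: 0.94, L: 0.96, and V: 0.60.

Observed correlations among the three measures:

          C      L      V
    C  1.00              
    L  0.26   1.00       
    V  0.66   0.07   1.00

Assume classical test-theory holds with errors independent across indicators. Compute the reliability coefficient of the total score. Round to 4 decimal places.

Var(C+L+V) = 15.5² + 10.1² + 24.2² + 2·[15.5·10.1·0.26 + 15.5·24.2·0.66 + 10.1·24.2·0.07] = 927.9 + 610.757 = 1538.66.
Because errors are independent across components, Cov(Tᵢ,Tⱼ) = Cov(Xᵢ,Xⱼ); the off-diagonal part of the true-score variance is the same as above.
True-score variance = [15.5²·0.94 + 10.1²·0.96 + 24.2²·0.60] + 610.757 = 675.149 + 610.757 = 1285.91.
Reliability = 1285.91 / 1538.66 = 0.8357.

0.8357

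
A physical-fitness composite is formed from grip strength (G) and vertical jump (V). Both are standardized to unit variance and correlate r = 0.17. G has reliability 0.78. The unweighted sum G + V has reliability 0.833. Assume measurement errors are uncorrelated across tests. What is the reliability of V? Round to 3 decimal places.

Var(G+V) = 2 + 2·0.17 = 2.340.
True-score variance = ρ_G + ρ_V + 2·0.17, so 0.833 = (0.78 + ρ_V + 0.34) / 2.340.
ρ_V = 0.833·2.340 − 0.78 − 0.34 = 0.829.

0.829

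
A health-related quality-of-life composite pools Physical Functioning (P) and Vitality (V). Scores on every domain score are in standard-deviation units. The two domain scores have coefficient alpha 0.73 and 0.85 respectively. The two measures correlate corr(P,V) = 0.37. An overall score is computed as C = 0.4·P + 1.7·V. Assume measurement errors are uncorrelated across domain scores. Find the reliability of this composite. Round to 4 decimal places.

Var(C) = 0.4² + 1.7² + 2·[0.68·0.37] = 3.05 + 0.5032 = 3.5532.
Because errors are independent across components, Cov(Tᵢ,Tⱼ) = Cov(Xᵢ,Xⱼ); the off-diagonal part of the true-score variance is the same as above.
True-score variance = [0.4²·0.73 + 1.7²·0.85] + 0.5032 = 2.5733 + 0.5032 = 3.0765.
Reliability = 3.0765 / 3.5532 = 0.8658.

0.8658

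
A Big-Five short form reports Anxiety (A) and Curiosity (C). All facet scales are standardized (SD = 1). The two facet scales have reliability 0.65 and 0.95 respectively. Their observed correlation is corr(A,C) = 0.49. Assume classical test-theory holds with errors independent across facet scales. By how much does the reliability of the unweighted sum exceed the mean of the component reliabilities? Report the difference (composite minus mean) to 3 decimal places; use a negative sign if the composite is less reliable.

Var(sum) = 2 + 0.98 = 2.98; true-score variance = 1.6 + 0.98 = 2.58; composite reliability = 0.8658.
Mean component reliability = 0.8000.
Difference = 0.8658 − 0.8000 = 0.066.

0.066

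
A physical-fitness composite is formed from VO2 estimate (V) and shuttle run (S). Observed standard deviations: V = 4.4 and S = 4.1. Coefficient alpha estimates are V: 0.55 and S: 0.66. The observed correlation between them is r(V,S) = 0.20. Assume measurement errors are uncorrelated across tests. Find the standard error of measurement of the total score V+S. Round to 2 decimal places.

3.80

Var(total) = 36.17 + 7.216 = 43.386.
True-score variance = 21.7426 + 7.216 = 28.9586, so reliability = 0.6675.
Error variance = 43.386 − 28.9586 = 14.4274; SEM = √14.4274 = 3.80.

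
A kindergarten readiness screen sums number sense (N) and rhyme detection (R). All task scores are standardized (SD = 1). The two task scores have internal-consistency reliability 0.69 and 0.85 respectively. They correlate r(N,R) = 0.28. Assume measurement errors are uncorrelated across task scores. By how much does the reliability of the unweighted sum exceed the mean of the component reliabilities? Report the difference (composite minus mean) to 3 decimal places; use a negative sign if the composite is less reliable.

0.050

Var(sum) = 2 + 0.56 = 2.56; true-score variance = 1.54 + 0.56 = 2.1; composite reliability = 0.8203.
Mean component reliability = 0.7700.
Difference = 0.8203 − 0.7700 = 0.050.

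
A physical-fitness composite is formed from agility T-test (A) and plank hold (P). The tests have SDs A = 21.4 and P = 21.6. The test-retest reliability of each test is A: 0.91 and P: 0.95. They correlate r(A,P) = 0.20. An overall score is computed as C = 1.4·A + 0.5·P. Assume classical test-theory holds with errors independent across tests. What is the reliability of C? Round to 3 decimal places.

0.924

Var(C) = 1.4²·21.4² + 0.5²·21.6² + 2·[0.7·21.4·21.6·0.20] = 1014.24 + 129.427 = 1143.67.
With uncorrelated errors the cross-covariances are all true-score covariance, so they carry over unchanged; only the diagonal terms shrink to ρᵢσᵢ².
True-score variance = [1.4²·21.4²·0.91 + 0.5²·21.6²·0.95] + 129.427 = 927.625 + 129.427 = 1057.05.
Reliability = 1057.05 / 1143.67 = 0.924.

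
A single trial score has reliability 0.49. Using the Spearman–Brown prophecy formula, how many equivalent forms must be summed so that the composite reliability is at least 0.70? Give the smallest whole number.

3

k ≥ ρ*(1−ρ₁)/(ρ₁(1−ρ*)) = 0.70·0.51 / (0.49·0.30) = 2.429.
Smallest integer k = 3.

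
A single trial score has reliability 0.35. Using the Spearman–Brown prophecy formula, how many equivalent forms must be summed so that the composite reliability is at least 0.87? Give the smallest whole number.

13

k ≥ ρ*(1−ρ₁)/(ρ₁(1−ρ*)) = 0.87·0.65 / (0.35·0.13) = 12.429.
Smallest integer k = 13.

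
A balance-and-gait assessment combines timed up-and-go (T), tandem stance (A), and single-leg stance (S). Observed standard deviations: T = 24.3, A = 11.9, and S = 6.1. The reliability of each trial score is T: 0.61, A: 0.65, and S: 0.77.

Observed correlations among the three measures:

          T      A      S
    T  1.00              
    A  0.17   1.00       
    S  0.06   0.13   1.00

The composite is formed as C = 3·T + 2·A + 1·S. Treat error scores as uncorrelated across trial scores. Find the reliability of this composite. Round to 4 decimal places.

Var(C) = 3²·24.3² + 2²·11.9² + 6.1² + 2·[6·24.3·11.9·0.17 + 3·24.3·6.1·0.06 + 2·11.9·6.1·0.13] = 5918.06 + 681.016 = 6599.08.
With uncorrelated errors the cross-covariances are all true-score covariance, so they carry over unchanged; only the diagonal terms shrink to ρᵢσᵢ².
True-score variance = [3²·24.3²·0.61 + 2²·11.9²·0.65 + 6.1²·0.77] + 681.016 = 3638.63 + 681.016 = 4319.64.
Reliability = 4319.64 / 6599.08 = 0.6546.

0.6546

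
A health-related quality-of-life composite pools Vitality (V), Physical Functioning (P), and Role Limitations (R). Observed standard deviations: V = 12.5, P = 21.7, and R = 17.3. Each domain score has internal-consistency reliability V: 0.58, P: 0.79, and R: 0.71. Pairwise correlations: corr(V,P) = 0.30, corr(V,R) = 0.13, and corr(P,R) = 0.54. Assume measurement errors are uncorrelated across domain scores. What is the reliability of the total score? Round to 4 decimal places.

0.8380

Var(V+P+R) = 12.5² + 21.7² + 17.3² + 2·[12.5·21.7·0.30 + 12.5·17.3·0.13 + 21.7·17.3·0.54] = 926.43 + 624.418 = 1550.85.
With uncorrelated errors the cross-covariances are all true-score covariance, so they carry over unchanged; only the diagonal terms shrink to ρᵢσᵢ².
True-score variance = [12.5²·0.58 + 21.7²·0.79 + 17.3²·0.71] + 624.418 = 675.124 + 624.418 = 1299.54.
Reliability = 1299.54 / 1550.85 = 0.8380.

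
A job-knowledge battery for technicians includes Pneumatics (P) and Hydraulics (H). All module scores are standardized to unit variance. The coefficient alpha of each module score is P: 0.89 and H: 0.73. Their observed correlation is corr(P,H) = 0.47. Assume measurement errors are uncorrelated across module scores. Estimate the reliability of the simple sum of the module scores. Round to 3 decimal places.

Var(P+H) = 2 + 2·[0.47] = 2 + 0.94 = 2.94.
Under uncorrelated errors the observed covariances equal the true-score covariances, so only the own-variance terms attenuate.
True-score variance = [0.89 + 0.73] + 0.94 = 1.62 + 0.94 = 2.56.
Reliability = 2.56 / 2.94 = 0.871.

0.871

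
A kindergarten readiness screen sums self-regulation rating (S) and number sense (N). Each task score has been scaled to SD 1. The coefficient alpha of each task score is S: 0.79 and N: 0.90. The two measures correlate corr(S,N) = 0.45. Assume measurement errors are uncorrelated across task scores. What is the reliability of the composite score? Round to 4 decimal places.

Var(S+N) = 2 + 2·[0.45] = 2 + 0.9 = 2.9.
Because errors are independent across components, Cov(Tᵢ,Tⱼ) = Cov(Xᵢ,Xⱼ); the off-diagonal part of the true-score variance is the same as above.
True-score variance = [0.79 + 0.90] + 0.9 = 1.69 + 0.9 = 2.59.
Reliability = 2.59 / 2.9 = 0.8931.

0.8931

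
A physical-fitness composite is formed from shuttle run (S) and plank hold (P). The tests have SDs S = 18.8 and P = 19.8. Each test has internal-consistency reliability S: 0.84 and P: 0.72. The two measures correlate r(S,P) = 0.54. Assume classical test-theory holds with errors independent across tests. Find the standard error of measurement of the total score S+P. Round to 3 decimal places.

Var(total) = 745.48 + 402.019 = 1147.5.
True-score variance = 579.158 + 402.019 = 981.178, so reliability = 0.8551.
Error variance = 1147.5 − 981.178 = 166.322; SEM = √166.322 = 12.897.

12.897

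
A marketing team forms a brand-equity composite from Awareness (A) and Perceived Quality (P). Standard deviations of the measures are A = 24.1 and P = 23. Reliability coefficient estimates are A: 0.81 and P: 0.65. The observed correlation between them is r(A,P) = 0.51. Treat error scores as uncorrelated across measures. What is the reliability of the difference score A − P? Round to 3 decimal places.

0.457

Var(A−P) = 24.1² + 23² − 2·24.1·23·0.51 = 1109.81 − 565.386 = 544.424.
Because errors are independent across components, Cov(Tᵢ,Tⱼ) = Cov(Xᵢ,Xⱼ); the off-diagonal part of the true-score variance is the same as above.
True-score variance = [24.1²·0.81 + 23²·0.65] − 565.386 = 814.306 − 565.386 = 248.92.
Reliability = 248.92 / 544.424 = 0.457.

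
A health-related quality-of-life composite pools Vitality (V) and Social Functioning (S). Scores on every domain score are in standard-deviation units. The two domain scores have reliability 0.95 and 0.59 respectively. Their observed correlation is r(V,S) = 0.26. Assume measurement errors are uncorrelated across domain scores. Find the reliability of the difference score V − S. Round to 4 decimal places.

Var(V−S) = 1 + 1 − 2·0.26 = 2 − 0.52 = 1.48.
Under uncorrelated errors the observed covariances equal the true-score covariances, so only the own-variance terms attenuate.
True-score variance = [0.95 + 0.59] − 0.52 = 1.54 − 0.52 = 1.02.
Reliability = 1.02 / 1.48 = 0.6892.

0.6892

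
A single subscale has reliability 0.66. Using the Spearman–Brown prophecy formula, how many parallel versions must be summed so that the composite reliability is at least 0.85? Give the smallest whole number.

3

k ≥ ρ*(1−ρ₁)/(ρ₁(1−ρ*)) = 0.85·0.34 / (0.66·0.15) = 2.919.
Smallest integer k = 3.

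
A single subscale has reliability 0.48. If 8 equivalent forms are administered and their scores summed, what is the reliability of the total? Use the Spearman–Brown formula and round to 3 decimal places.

ρ_k = kρ / (1 + (k−1)ρ) = 8·0.48 / (1 + 7·0.48) = 3.840 / 4.360 = 0.881.

0.881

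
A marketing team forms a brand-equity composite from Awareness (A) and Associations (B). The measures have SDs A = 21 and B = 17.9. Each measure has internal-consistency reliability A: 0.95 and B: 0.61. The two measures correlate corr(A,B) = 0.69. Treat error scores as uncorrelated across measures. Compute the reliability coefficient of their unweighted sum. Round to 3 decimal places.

0.885

Var(A+B) = 21² + 17.9² + 2·[21·17.9·0.69] = 761.41 + 518.742 = 1280.15.
With uncorrelated errors the cross-covariances are all true-score covariance, so they carry over unchanged; only the diagonal terms shrink to ρᵢσᵢ².
True-score variance = [21²·0.95 + 17.9²·0.61] + 518.742 = 614.4 + 518.742 = 1133.14.
Reliability = 1133.14 / 1280.15 = 0.885.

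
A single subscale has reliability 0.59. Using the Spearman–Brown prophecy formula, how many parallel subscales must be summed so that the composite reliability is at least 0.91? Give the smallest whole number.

k ≥ ρ*(1−ρ₁)/(ρ₁(1−ρ*)) = 0.91·0.41 / (0.59·0.09) = 7.026.
Smallest integer k = 8.

8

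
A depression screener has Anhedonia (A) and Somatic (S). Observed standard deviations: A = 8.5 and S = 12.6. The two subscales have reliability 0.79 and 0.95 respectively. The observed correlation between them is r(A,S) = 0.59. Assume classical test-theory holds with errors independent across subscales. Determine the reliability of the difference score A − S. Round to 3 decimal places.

0.779

Var(A−S) = 8.5² + 12.6² − 2·8.5·12.6·0.59 = 231.01 − 126.378 = 104.632.
Because errors are independent across components, Cov(Tᵢ,Tⱼ) = Cov(Xᵢ,Xⱼ); the off-diagonal part of the true-score variance is the same as above.
True-score variance = [8.5²·0.79 + 12.6²·0.95] − 126.378 = 207.899 − 126.378 = 81.5215.
Reliability = 81.5215 / 104.632 = 0.779.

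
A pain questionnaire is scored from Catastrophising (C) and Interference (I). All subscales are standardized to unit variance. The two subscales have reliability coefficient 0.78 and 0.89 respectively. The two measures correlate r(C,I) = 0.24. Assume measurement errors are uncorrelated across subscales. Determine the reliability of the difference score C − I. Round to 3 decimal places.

Var(C−I) = 1 + 1 − 2·0.24 = 2 − 0.48 = 1.52.
With uncorrelated errors the cross-covariances are all true-score covariance, so they carry over unchanged; only the diagonal terms shrink to ρᵢσᵢ².
True-score variance = [0.78 + 0.89] − 0.48 = 1.67 − 0.48 = 1.19.
Reliability = 1.19 / 1.52 = 0.783.

0.783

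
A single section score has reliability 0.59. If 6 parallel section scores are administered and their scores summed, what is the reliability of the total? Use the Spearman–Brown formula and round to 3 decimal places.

0.896

ρ_k = kρ / (1 + (k−1)ρ) = 6·0.59 / (1 + 5·0.59) = 3.540 / 3.950 = 0.896.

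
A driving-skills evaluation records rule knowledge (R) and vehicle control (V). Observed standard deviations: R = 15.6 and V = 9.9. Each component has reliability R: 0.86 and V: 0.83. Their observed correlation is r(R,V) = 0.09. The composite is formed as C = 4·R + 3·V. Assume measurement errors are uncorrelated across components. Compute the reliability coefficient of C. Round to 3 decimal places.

Var(C) = 4²·15.6² + 3²·9.9² + 2·[12·15.6·9.9·0.09] = 4775.85 + 333.59 = 5109.44.
Under uncorrelated errors the observed covariances equal the true-score covariances, so only the own-variance terms attenuate.
True-score variance = [4²·15.6²·0.86 + 3²·9.9²·0.83] + 333.59 = 4080.77 + 333.59 = 4414.36.
Reliability = 4414.36 / 5109.44 = 0.864.

0.864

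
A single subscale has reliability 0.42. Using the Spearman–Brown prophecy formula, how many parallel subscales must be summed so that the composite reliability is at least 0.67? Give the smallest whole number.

k ≥ ρ*(1−ρ₁)/(ρ₁(1−ρ*)) = 0.67·0.58 / (0.42·0.33) = 2.804.
Smallest integer k = 3.

3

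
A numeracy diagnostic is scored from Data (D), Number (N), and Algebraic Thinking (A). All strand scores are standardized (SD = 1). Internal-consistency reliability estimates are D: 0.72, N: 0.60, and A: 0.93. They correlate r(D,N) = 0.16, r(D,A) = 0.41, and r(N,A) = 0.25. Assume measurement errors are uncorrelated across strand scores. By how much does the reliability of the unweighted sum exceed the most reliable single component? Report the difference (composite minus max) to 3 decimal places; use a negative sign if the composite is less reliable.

-0.092

Var(sum) = 3 + 1.64 = 4.64; true-score variance = 2.25 + 1.64 = 3.89; composite reliability = 0.8384.
Max component reliability = 0.9300.
Difference = 0.8384 − 0.9300 = -0.092.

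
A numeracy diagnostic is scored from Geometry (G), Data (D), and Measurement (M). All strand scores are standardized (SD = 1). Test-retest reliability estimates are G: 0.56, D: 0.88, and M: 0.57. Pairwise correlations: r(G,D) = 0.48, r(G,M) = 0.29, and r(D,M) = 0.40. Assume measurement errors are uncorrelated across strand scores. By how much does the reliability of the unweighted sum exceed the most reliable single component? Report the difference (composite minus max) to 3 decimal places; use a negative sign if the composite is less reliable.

Var(sum) = 3 + 2.34 = 5.34; true-score variance = 2.01 + 2.34 = 4.35; composite reliability = 0.8146.
Max component reliability = 0.8800.
Difference = 0.8146 − 0.8800 = -0.065.

-0.065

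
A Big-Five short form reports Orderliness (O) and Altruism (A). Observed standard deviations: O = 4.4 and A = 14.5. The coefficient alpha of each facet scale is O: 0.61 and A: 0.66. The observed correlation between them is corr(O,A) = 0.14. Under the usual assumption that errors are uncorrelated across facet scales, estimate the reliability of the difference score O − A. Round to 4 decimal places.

0.6267

Var(O−A) = 4.4² + 14.5² − 2·4.4·14.5·0.14 = 229.61 − 17.864 = 211.746.
Because errors are independent across components, Cov(Tᵢ,Tⱼ) = Cov(Xᵢ,Xⱼ); the off-diagonal part of the true-score variance is the same as above.
True-score variance = [4.4²·0.61 + 14.5²·0.66] − 17.864 = 150.575 − 17.864 = 132.711.
Reliability = 132.711 / 211.746 = 0.6267.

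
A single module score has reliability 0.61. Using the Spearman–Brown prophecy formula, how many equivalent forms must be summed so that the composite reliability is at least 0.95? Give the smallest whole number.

13

k ≥ ρ*(1−ρ₁)/(ρ₁(1−ρ*)) = 0.95·0.39 / (0.61·0.05) = 12.148.
Smallest integer k = 13.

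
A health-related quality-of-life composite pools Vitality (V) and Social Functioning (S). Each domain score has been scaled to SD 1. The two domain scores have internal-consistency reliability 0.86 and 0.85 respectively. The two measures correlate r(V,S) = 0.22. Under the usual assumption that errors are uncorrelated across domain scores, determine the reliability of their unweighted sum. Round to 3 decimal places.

0.881

Var(V+S) = 2 + 2·[0.22] = 2 + 0.44 = 2.44.
Because errors are independent across components, Cov(Tᵢ,Tⱼ) = Cov(Xᵢ,Xⱼ); the off-diagonal part of the true-score variance is the same as above.
True-score variance = [0.86 + 0.85] + 0.44 = 1.71 + 0.44 = 2.15.
Reliability = 2.15 / 2.44 = 0.881.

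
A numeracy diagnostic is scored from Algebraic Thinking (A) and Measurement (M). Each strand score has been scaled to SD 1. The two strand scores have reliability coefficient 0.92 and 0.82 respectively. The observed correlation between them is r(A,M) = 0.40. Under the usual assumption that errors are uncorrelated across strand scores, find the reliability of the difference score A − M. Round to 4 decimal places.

0.7833

Var(A−M) = 1 + 1 − 2·0.40 = 2 − 0.8 = 1.2.
Because errors are independent across components, Cov(Tᵢ,Tⱼ) = Cov(Xᵢ,Xⱼ); the off-diagonal part of the true-score variance is the same as above.
True-score variance = [0.92 + 0.82] − 0.8 = 1.74 − 0.8 = 0.94.
Reliability = 0.94 / 1.2 = 0.7833.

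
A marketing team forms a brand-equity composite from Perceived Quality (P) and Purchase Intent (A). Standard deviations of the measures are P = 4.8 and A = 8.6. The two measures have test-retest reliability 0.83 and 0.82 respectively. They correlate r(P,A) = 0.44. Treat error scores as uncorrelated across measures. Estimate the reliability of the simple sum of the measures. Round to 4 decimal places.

0.8708

Var(P+A) = 4.8² + 8.6² + 2·[4.8·8.6·0.44] = 97 + 36.3264 = 133.326.
Because errors are independent across components, Cov(Tᵢ,Tⱼ) = Cov(Xᵢ,Xⱼ); the off-diagonal part of the true-score variance is the same as above.
True-score variance = [4.8²·0.83 + 8.6²·0.82] + 36.3264 = 79.7704 + 36.3264 = 116.097.
Reliability = 116.097 / 133.326 = 0.8708.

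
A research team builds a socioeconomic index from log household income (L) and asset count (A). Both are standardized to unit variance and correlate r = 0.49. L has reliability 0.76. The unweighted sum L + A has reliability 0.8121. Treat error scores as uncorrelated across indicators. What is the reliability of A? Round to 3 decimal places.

Var(L+A) = 2 + 2·0.49 = 2.980.
True-score variance = ρ_L + ρ_A + 2·0.49, so 0.8121 = (0.76 + ρ_A + 0.98) / 2.980.
ρ_A = 0.8121·2.980 − 0.76 − 0.98 = 0.680.

0.680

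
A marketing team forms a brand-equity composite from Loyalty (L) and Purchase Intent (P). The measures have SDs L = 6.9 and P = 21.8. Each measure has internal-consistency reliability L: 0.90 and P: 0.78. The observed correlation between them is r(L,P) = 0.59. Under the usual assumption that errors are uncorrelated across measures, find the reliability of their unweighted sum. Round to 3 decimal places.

0.844

Var(L+P) = 6.9² + 21.8² + 2·[6.9·21.8·0.59] = 522.85 + 177.496 = 700.346.
Because errors are independent across components, Cov(Tᵢ,Tⱼ) = Cov(Xᵢ,Xⱼ); the off-diagonal part of the true-score variance is the same as above.
True-score variance = [6.9²·0.90 + 21.8²·0.78] + 177.496 = 413.536 + 177.496 = 591.032.
Reliability = 591.032 / 700.346 = 0.844.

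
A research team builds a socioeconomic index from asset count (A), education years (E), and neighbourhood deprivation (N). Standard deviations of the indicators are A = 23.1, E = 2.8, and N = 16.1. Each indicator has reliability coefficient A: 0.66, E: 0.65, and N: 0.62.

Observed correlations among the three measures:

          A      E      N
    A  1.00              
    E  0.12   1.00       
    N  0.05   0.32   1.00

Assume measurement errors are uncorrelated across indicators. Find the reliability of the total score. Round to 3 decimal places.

0.680

Var(A+E+N) = 23.1² + 2.8² + 16.1² + 2·[23.1·2.8·0.12 + 23.1·16.1·0.05 + 2.8·16.1·0.32] = 800.66 + 81.5654 = 882.225.
With uncorrelated errors the cross-covariances are all true-score covariance, so they carry over unchanged; only the diagonal terms shrink to ρᵢσᵢ².
True-score variance = [23.1²·0.66 + 2.8²·0.65 + 16.1²·0.62] + 81.5654 = 517.989 + 81.5654 = 599.554.
Reliability = 599.554 / 882.225 = 0.680.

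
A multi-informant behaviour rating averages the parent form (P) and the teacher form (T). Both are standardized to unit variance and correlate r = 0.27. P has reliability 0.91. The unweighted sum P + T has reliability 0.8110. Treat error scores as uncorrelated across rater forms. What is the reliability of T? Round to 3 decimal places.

0.610

Var(P+T) = 2 + 2·0.27 = 2.540.
True-score variance = ρ_P + ρ_T + 2·0.27, so 0.8110 = (0.91 + ρ_T + 0.54) / 2.540.
ρ_T = 0.8110·2.540 − 0.91 − 0.54 = 0.610.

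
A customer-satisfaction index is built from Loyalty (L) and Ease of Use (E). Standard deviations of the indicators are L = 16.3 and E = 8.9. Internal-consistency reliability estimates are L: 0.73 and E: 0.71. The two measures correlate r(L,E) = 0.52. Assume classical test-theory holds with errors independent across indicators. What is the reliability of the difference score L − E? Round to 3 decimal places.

Var(L−E) = 16.3² + 8.9² − 2·16.3·8.9·0.52 = 344.9 − 150.873 = 194.027.
With uncorrelated errors the cross-covariances are all true-score covariance, so they carry over unchanged; only the diagonal terms shrink to ρᵢσᵢ².
True-score variance = [16.3²·0.73 + 8.9²·0.71] − 150.873 = 250.193 − 150.873 = 99.32.
Reliability = 99.32 / 194.027 = 0.512.

0.512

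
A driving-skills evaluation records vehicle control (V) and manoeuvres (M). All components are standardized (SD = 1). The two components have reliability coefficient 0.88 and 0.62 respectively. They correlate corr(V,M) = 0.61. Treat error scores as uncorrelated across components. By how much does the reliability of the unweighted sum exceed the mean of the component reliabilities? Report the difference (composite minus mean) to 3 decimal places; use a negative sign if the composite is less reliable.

Var(sum) = 2 + 1.22 = 3.22; true-score variance = 1.5 + 1.22 = 2.72; composite reliability = 0.8447.
Mean component reliability = 0.7500.
Difference = 0.8447 − 0.7500 = 0.095.

0.095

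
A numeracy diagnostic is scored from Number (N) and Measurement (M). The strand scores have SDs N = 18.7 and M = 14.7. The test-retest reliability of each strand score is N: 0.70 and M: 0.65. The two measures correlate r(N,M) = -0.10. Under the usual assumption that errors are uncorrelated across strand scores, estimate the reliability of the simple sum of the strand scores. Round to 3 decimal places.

0.647

Var(N+M) = 18.7² + 14.7² + 2·[18.7·14.7·(-0.10)] = 565.78 − 54.978 = 510.802.
With uncorrelated errors the cross-covariances are all true-score covariance, so they carry over unchanged; only the diagonal terms shrink to ρᵢσᵢ².
True-score variance = [18.7²·0.70 + 14.7²·0.65] − 54.978 = 385.241 − 54.978 = 330.263.
Reliability = 330.263 / 510.802 = 0.647.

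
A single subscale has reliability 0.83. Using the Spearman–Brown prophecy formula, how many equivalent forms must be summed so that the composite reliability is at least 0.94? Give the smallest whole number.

k ≥ ρ*(1−ρ₁)/(ρ₁(1−ρ*)) = 0.94·0.17 / (0.83·0.06) = 3.209.
Smallest integer k = 4.

4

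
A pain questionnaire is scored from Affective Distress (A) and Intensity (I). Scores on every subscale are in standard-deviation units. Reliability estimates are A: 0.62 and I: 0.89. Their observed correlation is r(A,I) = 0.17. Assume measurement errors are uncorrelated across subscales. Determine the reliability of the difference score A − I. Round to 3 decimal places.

Var(A−I) = 1 + 1 − 2·0.17 = 2 − 0.34 = 1.66.
With uncorrelated errors the cross-covariances are all true-score covariance, so they carry over unchanged; only the diagonal terms shrink to ρᵢσᵢ².
True-score variance = [0.62 + 0.89] − 0.34 = 1.51 − 0.34 = 1.17.
Reliability = 1.17 / 1.66 = 0.705.

0.705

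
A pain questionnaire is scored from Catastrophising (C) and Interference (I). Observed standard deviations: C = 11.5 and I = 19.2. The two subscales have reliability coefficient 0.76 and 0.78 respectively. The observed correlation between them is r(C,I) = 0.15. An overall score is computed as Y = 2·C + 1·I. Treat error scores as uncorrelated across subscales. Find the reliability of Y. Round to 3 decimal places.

0.798

Var(Y) = 2²·11.5² + 19.2² + 2·[2·11.5·19.2·0.15] = 897.64 + 132.48 = 1030.12.
Under uncorrelated errors the observed covariances equal the true-score covariances, so only the own-variance terms attenuate.
True-score variance = [2²·11.5²·0.76 + 19.2²·0.78] + 132.48 = 689.579 + 132.48 = 822.059.
Reliability = 822.059 / 1030.12 = 0.798.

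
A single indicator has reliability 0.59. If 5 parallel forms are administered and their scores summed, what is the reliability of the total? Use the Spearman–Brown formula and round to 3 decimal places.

ρ_k = kρ / (1 + (k−1)ρ) = 5·0.59 / (1 + 4·0.59) = 2.950 / 3.360 = 0.878.

0.878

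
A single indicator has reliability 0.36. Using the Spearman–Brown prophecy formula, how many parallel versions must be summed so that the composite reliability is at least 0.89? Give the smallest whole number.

15

k ≥ ρ*(1−ρ₁)/(ρ₁(1−ρ*)) = 0.89·0.64 / (0.36·0.11) = 14.384.
Smallest integer k = 15.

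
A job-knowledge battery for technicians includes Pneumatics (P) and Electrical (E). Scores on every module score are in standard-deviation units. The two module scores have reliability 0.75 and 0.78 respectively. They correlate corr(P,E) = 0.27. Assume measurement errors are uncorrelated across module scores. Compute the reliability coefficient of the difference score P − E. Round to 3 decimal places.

0.678

Var(P−E) = 1 + 1 − 2·0.27 = 2 − 0.54 = 1.46.
Because errors are independent across components, Cov(Tᵢ,Tⱼ) = Cov(Xᵢ,Xⱼ); the off-diagonal part of the true-score variance is the same as above.
True-score variance = [0.75 + 0.78] − 0.54 = 1.53 − 0.54 = 0.99.
Reliability = 0.99 / 1.46 = 0.678.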